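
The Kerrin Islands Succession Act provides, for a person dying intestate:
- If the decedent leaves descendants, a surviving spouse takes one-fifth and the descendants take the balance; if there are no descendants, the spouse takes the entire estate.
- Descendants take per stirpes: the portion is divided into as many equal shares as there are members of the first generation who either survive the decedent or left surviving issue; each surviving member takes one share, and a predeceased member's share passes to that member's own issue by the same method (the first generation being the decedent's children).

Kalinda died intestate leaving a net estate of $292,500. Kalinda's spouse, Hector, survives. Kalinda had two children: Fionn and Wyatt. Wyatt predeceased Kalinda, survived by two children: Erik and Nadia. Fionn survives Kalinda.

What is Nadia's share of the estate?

Nadia receives $58,500.

Hector takes one-fifth of $292,500 = $58,500. The remaining $234,000 passes to the descendants.
The descendants' portion ($234,000) is divided into 2 shares of $117,000: Fionn takes $117,000; Wyatt's $117,000 share passes to Wyatt's issue.
Wyatt's share ($117,000) is divided into 2 shares of $58,500: Erik and Nadia each take $58,500.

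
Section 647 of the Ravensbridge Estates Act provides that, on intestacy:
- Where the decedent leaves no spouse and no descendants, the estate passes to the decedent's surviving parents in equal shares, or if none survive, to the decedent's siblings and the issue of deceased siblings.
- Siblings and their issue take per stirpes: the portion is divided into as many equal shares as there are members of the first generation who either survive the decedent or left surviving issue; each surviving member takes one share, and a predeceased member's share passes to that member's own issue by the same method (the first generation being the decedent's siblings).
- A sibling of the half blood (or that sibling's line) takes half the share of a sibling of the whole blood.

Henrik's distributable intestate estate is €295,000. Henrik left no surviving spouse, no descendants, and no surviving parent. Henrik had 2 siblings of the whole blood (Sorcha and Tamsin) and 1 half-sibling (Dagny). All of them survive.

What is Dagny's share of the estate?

Dagny receives €59,000.

The entire €295,000 passes to the siblings and their issue.
Counting each half-blood sibling's line as half a unit, there are 5/2 units in €295,000, so one unit is €118,000. Whole-blood lines (Sorcha and Tamsin) take €118,000 each; half-blood lines (Dagny) take €59,000 each.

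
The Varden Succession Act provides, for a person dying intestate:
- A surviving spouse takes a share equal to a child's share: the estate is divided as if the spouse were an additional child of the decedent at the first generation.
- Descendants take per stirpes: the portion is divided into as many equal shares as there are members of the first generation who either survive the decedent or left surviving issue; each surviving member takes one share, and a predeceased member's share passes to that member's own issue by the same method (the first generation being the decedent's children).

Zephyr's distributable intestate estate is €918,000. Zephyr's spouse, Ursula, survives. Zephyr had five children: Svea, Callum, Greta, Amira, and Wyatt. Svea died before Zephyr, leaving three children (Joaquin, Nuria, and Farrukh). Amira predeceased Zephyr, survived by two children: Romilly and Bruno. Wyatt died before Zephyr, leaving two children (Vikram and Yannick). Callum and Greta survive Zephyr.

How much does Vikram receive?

The spouse counts as an additional share at the children's level, so there are 6 primary shares of €153,000. Ursula takes one such share (€153,000).
The children's combined portion (€765,000) is divided into 5 shares of €153,000: Callum and Greta each take €153,000; Svea's €153,000 share passes to Svea's issue; Amira's €153,000 share passes to Amira's issue; Wyatt's €153,000 share passes to Wyatt's issue.
Svea's share (€153,000) is divided into 3 shares of €51,000: Joaquin, Nuria, and Farrukh each take €51,000.
Amira's share (€153,000) is divided into 2 shares of €76,500: Romilly and Bruno each take €76,500.
Wyatt's share (€153,000) is divided into 2 shares of €76,500: Vikram and Yannick each take €76,500.

Vikram receives €76,500.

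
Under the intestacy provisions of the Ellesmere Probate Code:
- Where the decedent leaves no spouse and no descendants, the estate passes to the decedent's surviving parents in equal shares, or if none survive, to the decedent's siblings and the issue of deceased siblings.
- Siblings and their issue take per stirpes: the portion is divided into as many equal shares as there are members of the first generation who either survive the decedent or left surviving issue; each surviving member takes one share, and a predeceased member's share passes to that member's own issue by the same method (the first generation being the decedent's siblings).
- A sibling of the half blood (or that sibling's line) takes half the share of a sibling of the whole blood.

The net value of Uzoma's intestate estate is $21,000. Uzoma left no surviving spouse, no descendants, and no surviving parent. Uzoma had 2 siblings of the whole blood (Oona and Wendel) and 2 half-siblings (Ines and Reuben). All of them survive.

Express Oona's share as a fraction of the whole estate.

Oona receives 1/3 of the estate.

The entire $21,000 passes to the siblings and their issue.
Counting each half-blood sibling's line as half a unit, there are 3 units in $21,000, so one unit is $7,000. Whole-blood lines (Oona and Wendel) take $7,000 each; half-blood lines (Ines and Reuben) take $3,500 each.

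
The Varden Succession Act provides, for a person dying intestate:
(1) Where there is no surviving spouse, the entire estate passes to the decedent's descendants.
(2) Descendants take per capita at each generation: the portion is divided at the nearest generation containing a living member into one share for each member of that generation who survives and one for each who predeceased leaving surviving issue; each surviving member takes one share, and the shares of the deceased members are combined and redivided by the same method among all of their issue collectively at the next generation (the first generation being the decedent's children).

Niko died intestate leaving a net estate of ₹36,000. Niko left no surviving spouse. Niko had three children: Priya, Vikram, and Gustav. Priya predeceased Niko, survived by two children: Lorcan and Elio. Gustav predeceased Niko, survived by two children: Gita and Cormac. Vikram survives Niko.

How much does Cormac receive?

The entire ₹36,000 passes to the descendants.
That amount (₹36,000) is divided at the children's generation into 3 shares of ₹12,000. Vikram takes ₹12,000. The 2 shares of the deceased (Priya and Gustav) are combined into a pool of ₹24,000.
That pool (₹24,000) is divided at the grandchildren's generation equally among Lorcan, Elio, Gita, and Cormac: ₹6,000 each.

Cormac receives ₹6,000.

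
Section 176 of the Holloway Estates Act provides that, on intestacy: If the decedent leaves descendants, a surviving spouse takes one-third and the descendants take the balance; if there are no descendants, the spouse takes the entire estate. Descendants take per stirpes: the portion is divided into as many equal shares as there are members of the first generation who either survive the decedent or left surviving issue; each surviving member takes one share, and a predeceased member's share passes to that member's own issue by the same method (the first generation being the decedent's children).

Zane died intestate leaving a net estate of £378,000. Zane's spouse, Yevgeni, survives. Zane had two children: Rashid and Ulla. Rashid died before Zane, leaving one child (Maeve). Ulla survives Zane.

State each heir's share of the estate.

Yevgeni: £126,000; Maeve: £126,000; Ulla: £126,000

Yevgeni takes one-third of £378,000 = £126,000. The remaining £252,000 passes to the descendants.
The descendants' portion (£252,000) is divided into 2 shares of £126,000: Ulla takes £126,000; Rashid's £126,000 share passes to Rashid's issue.
Rashid's share (£126,000) passes entirely to Maeve.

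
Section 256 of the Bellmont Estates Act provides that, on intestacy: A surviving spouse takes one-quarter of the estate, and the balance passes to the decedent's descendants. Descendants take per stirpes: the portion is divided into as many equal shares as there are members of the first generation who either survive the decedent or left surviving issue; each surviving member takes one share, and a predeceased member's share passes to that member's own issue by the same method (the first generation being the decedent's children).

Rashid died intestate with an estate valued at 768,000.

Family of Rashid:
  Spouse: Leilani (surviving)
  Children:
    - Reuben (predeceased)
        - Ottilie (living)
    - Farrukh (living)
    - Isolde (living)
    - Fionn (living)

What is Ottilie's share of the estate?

Leilani takes one-quarter of 768,000 = 192,000. The remaining 576,000 passes to the descendants.
The descendants' portion (576,000) is divided into 4 shares of 144,000: Farrukh, Isolde, and Fionn each take 144,000; Reuben's 144,000 share passes to Reuben's issue.
Reuben's share (144,000) passes entirely to Ottilie.

Ottilie receives 144,000.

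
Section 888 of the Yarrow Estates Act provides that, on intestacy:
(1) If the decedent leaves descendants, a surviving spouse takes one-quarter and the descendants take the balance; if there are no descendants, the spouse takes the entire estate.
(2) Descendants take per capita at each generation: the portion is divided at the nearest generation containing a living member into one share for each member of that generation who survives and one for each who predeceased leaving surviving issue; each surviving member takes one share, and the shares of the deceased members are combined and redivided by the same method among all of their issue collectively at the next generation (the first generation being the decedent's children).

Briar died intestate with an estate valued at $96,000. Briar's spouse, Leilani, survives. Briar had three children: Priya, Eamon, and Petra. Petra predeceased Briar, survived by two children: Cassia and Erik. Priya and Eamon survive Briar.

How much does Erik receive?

Leilani takes one-quarter of $96,000 = $24,000. The remaining $72,000 passes to the descendants.
The descendants' portion ($72,000) is divided at the children's generation into 3 shares of $24,000. Priya and Eamon each take $24,000. The remaining share for the deceased Petra ($24,000) is carried to the next generation.
That pool ($24,000) is divided at the grandchildren's generation equally among Cassia and Erik: $12,000 each.

Erik receives $12,000.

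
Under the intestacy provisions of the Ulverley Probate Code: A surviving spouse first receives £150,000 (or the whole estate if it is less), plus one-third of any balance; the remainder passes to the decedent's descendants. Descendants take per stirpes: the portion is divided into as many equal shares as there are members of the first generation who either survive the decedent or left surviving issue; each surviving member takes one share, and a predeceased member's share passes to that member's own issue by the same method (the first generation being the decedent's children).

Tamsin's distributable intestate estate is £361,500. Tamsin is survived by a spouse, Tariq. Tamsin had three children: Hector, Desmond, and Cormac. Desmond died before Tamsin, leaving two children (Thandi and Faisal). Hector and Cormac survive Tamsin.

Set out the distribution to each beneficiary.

Tariq: £220,500; Hector: £47,000; Thandi: £23,500; Faisal: £23,500; Cormac: £47,000

Tariq first takes £150,000, leaving a balance of £211,500. Tariq then takes one-third of the balance (£70,500), for a total of £220,500. The remaining £141,000 passes to the descendants.
The descendants' portion (£141,000) is divided into 3 shares of £47,000: Hector and Cormac each take £47,000; Desmond's £47,000 share passes to Desmond's issue.
Desmond's share (£47,000) is divided into 2 shares of £23,500: Thandi and Faisal each take £23,500.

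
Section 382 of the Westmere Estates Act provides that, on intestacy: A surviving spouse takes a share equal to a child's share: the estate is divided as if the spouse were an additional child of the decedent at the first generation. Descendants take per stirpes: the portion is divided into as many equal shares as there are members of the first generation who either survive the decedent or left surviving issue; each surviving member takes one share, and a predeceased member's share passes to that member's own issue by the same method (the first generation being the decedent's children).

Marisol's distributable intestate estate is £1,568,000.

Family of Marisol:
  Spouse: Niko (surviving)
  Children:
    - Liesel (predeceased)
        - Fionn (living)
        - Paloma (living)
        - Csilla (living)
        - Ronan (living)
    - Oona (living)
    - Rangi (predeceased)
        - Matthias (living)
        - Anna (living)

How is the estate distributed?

Niko: £392,000; Fionn: £98,000; Paloma: £98,000; Csilla: £98,000; Ronan: £98,000; Oona: £392,000; Matthias: £196,000; Anna: £196,000

The spouse counts as an additional share at the children's level, so there are 4 primary shares of £392,000. Niko takes one such share (£392,000).
The children's combined portion (£1,176,000) is divided into 3 shares of £392,000: Oona takes £392,000; Liesel's £392,000 share passes to Liesel's issue; Rangi's £392,000 share passes to Rangi's issue.
Liesel's share (£392,000) is divided into 4 shares of £98,000: Fionn, Paloma, Csilla, and Ronan each take £98,000.
Rangi's share (£392,000) is divided into 2 shares of £196,000: Matthias and Anna each take £196,000.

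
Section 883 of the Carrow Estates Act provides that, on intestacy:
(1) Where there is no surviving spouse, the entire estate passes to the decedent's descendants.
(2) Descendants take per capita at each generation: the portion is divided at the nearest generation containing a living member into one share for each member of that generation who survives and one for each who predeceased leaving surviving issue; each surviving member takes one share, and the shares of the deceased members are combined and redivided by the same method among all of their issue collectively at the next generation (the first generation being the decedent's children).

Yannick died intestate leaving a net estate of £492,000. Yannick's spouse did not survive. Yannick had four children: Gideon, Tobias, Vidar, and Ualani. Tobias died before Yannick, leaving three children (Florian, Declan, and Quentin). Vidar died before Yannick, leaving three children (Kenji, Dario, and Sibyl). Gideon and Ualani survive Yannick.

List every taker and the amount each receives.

The entire £492,000 passes to the descendants.
That amount (£492,000) is divided at the children's generation into 4 shares of £123,000. Gideon and Ualani each take £123,000. The 2 shares of the deceased (Tobias and Vidar) are combined into a pool of £246,000.
That pool (£246,000) is divided at the grandchildren's generation equally among Florian, Declan, Quentin, Kenji, Dario, and Sibyl: £41,000 each.

Gideon: £123,000; Florian: £41,000; Declan: £41,000; Quentin: £41,000; Kenji: £41,000; Dario: £41,000; Sibyl: £41,000; Ualani: £123,000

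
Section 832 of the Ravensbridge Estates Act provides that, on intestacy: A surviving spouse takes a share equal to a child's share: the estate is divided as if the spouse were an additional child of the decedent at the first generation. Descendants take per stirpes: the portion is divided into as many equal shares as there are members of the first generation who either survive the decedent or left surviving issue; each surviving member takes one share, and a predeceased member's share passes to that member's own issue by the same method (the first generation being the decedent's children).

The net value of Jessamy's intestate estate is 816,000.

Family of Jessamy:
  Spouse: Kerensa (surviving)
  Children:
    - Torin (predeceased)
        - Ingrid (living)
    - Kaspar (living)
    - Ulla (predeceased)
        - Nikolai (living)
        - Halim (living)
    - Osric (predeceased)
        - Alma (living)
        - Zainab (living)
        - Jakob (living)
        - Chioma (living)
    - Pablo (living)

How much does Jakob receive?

The spouse counts as an additional share at the children's level, so there are 6 primary shares of 136,000. Kerensa takes one such share (136,000).
The children's combined portion (680,000) is divided into 5 shares of 136,000: Kaspar and Pablo each take 136,000; Torin's 136,000 share passes to Torin's issue; Ulla's 136,000 share passes to Ulla's issue; Osric's 136,000 share passes to Osric's issue.
Torin's share (136,000) passes entirely to Ingrid.
Ulla's share (136,000) is divided into 2 shares of 68,000: Nikolai and Halim each take 68,000.
Osric's share (136,000) is divided into 4 shares of 34,000: Alma, Zainab, Jakob, and Chioma each take 34,000.

Jakob receives 34,000.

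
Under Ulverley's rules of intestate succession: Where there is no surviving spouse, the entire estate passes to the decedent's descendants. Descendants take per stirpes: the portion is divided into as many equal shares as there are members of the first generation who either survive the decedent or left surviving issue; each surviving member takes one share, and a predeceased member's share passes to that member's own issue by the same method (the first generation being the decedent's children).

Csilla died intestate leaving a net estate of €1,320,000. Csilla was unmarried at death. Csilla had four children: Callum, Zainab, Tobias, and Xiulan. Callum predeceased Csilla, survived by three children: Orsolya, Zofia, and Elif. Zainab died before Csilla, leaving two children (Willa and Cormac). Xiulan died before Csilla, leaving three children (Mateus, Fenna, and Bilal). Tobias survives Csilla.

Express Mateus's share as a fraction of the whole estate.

Mateus receives 1/12 of the estate.

The entire €1,320,000 passes to the descendants.
That amount (€1,320,000) is divided into 4 shares of €330,000: Tobias takes €330,000; Callum's €330,000 share passes to Callum's issue; Zainab's €330,000 share passes to Zainab's issue; Xiulan's €330,000 share passes to Xiulan's issue.
Callum's share (€330,000) is divided into 3 shares of €110,000: Orsolya, Zofia, and Elif each take €110,000.
Zainab's share (€330,000) is divided into 2 shares of €165,000: Willa and Cormac each take €165,000.
Xiulan's share (€330,000) is divided into 3 shares of €110,000: Mateus, Fenna, and Bilal each take €110,000.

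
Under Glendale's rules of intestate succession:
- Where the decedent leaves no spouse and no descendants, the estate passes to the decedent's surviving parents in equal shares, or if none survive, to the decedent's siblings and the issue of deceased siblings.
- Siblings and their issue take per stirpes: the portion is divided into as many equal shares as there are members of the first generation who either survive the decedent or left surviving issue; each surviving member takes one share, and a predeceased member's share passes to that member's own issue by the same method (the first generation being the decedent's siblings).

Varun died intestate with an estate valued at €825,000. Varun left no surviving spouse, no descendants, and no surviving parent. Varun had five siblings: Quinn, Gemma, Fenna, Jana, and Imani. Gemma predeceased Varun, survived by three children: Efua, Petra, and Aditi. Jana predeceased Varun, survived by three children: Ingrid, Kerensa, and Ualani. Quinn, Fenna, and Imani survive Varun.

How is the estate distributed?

The entire €825,000 passes to the siblings and their issue.
That amount (€825,000) is divided into 5 shares of €165,000: Quinn, Fenna, and Imani each take €165,000; Gemma's €165,000 share passes to Gemma's issue; Jana's €165,000 share passes to Jana's issue.
Gemma's share (€165,000) is divided into 3 shares of €55,000: Efua, Petra, and Aditi each take €55,000.
Jana's share (€165,000) is divided into 3 shares of €55,000: Ingrid, Kerensa, and Ualani each take €55,000.

Quinn: €165,000; Efua: €55,000; Petra: €55,000; Aditi: €55,000; Fenna: €165,000; Ingrid: €55,000; Kerensa: €55,000; Ualani: €55,000; Imani: €165,000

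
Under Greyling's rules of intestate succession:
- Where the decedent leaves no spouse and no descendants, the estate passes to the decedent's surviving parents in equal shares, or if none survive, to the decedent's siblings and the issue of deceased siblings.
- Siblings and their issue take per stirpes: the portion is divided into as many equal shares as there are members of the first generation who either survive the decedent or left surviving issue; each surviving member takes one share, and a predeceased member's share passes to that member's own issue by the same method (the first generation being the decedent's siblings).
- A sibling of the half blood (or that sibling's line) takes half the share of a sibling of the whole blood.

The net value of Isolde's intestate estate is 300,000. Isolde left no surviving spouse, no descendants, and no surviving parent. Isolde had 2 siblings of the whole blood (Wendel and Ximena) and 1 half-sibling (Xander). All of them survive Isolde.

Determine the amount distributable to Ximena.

Ximena receives 120,000.

The entire 300,000 passes to the siblings and their issue.
Counting each half-blood sibling's line as half a unit, there are 5/2 units in 300,000, so one unit is 120,000. Whole-blood lines (Wendel and Ximena) take 120,000 each; half-blood lines (Xander) take 60,000 each.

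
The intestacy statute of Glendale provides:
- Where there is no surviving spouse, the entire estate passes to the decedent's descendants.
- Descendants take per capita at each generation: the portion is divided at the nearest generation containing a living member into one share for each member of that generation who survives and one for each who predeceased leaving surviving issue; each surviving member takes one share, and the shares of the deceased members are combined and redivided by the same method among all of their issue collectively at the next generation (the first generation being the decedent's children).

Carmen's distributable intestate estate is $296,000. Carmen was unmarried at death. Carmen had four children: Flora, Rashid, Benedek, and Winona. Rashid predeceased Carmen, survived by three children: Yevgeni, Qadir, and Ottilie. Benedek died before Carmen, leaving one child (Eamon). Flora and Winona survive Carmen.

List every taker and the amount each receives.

The entire $296,000 passes to the descendants.
That amount ($296,000) is divided at the children's generation into 4 shares of $74,000. Flora and Winona each take $74,000. The 2 shares of the deceased (Rashid and Benedek) are combined into a pool of $148,000.
That pool ($148,000) is divided at the grandchildren's generation equally among Yevgeni, Qadir, Ottilie, and Eamon: $37,000 each.

Flora: $74,000; Yevgeni: $37,000; Qadir: $37,000; Ottilie: $37,000; Eamon: $37,000; Winona: $74,000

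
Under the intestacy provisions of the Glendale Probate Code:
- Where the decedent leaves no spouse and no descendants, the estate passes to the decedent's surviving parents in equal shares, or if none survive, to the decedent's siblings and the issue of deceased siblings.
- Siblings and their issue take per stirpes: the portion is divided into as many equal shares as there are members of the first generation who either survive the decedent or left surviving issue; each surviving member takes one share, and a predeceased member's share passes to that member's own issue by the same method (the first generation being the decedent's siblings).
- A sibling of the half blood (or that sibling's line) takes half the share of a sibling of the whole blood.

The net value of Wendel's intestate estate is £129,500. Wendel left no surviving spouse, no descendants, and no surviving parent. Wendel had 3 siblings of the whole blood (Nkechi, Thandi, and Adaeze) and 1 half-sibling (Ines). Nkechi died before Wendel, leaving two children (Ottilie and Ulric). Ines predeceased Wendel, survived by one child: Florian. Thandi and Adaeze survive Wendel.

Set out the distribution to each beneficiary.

Ottilie: £18,500; Ulric: £18,500; Thandi: £37,000; Florian: £18,500; Adaeze: £37,000

The entire £129,500 passes to the siblings and their issue.
Counting each half-blood sibling's line as half a unit, there are 7/2 units in £129,500, so one unit is £37,000. Whole-blood lines (Nkechi, Thandi, and Adaeze) take £37,000 each; half-blood lines (Ines) take £18,500 each.
Nkechi's share (£37,000) is divided into 2 shares of £18,500: Ottilie and Ulric each take £18,500.
Ines's share (£18,500) passes entirely to Florian.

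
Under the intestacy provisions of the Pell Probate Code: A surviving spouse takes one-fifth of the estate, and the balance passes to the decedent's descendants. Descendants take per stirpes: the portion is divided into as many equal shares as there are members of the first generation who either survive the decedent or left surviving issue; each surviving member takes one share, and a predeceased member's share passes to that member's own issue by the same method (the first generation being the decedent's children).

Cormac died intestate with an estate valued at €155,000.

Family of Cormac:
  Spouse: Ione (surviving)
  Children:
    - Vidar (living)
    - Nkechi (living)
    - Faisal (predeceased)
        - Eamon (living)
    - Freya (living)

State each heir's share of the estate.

Ione takes one-fifth of €155,000 = €31,000. The remaining €124,000 passes to the descendants.
The descendants' portion (€124,000) is divided into 4 shares of €31,000: Vidar, Nkechi, and Freya each take €31,000; Faisal's €31,000 share passes to Faisal's issue.
Faisal's share (€31,000) passes entirely to Eamon.

Ione: €31,000; Vidar: €31,000; Nkechi: €31,000; Eamon: €31,000; Freya: €31,000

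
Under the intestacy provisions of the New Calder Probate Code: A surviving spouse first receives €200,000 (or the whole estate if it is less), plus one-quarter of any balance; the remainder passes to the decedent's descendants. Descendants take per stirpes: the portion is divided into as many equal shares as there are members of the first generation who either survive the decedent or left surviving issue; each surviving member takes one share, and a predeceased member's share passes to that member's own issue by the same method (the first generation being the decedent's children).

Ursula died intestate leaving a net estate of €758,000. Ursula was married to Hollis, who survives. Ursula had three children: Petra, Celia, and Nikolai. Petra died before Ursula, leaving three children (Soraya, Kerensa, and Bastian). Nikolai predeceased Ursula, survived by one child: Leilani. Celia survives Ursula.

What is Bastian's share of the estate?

Bastian receives €46,500.

Hollis first takes €200,000, leaving a balance of €558,000. Hollis then takes one-quarter of the balance (€139,500), for a total of €339,500. The remaining €418,500 passes to the descendants.
The descendants' portion (€418,500) is divided into 3 shares of €139,500: Celia takes €139,500; Petra's €139,500 share passes to Petra's issue; Nikolai's €139,500 share passes to Nikolai's issue.
Petra's share (€139,500) is divided into 3 shares of €46,500: Soraya, Kerensa, and Bastian each take €46,500.
Nikolai's share (€139,500) passes entirely to Leilani.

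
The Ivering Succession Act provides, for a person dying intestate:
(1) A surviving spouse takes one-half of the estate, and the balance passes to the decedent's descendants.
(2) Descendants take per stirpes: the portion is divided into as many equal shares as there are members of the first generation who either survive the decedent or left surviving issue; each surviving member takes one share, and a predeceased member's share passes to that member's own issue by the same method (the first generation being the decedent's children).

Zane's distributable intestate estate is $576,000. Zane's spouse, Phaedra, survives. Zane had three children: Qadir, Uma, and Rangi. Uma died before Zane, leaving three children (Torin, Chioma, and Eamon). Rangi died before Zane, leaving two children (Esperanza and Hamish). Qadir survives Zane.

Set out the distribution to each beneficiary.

Phaedra takes one-half of $576,000 = $288,000. The remaining $288,000 passes to the descendants.
The descendants' portion ($288,000) is divided into 3 shares of $96,000: Qadir takes $96,000; Uma's $96,000 share passes to Uma's issue; Rangi's $96,000 share passes to Rangi's issue.
Uma's share ($96,000) is divided into 3 shares of $32,000: Torin, Chioma, and Eamon each take $32,000.
Rangi's share ($96,000) is divided into 2 shares of $48,000: Esperanza and Hamish each take $48,000.

Phaedra: $288,000; Qadir: $96,000; Torin: $32,000; Chioma: $32,000; Eamon: $32,000; Esperanza: $48,000; Hamish: $48,000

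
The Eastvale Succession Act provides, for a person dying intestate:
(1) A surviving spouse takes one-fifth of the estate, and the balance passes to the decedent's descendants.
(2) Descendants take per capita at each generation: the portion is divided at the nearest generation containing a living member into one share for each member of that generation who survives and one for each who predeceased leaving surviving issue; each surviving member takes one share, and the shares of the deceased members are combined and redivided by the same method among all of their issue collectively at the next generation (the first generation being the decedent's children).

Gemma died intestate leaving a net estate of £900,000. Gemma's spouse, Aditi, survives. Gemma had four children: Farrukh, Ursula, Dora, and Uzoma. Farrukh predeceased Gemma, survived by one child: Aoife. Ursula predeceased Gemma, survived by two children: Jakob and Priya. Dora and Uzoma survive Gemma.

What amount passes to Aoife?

Aoife receives £120,000.

Aditi takes one-fifth of £900,000 = £180,000. The remaining £720,000 passes to the descendants.
The descendants' portion (£720,000) is divided at the children's generation into 4 shares of £180,000. Dora and Uzoma each take £180,000. The 2 shares of the deceased (Farrukh and Ursula) are combined into a pool of £360,000.
That pool (£360,000) is divided at the grandchildren's generation equally among Aoife, Jakob, and Priya: £120,000 each.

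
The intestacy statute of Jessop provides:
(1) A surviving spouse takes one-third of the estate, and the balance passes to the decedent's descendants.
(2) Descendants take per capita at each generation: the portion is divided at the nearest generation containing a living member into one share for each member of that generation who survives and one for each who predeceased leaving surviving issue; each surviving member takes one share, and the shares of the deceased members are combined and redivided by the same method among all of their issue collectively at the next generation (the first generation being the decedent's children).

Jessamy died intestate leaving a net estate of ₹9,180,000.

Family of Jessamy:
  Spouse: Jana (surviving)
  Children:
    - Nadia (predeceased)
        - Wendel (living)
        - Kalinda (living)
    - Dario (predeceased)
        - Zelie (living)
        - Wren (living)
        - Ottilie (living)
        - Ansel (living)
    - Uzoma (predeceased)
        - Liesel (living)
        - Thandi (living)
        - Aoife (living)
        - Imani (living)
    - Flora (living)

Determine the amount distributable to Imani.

Jana takes one-third of ₹9,180,000 = ₹3,060,000. The remaining ₹6,120,000 passes to the descendants.
The descendants' portion (₹6,120,000) is divided at the children's generation into 4 shares of ₹1,530,000. Flora takes ₹1,530,000. The 3 shares of the deceased (Nadia, Dario, and Uzoma) are combined into a pool of ₹4,590,000.
That pool (₹4,590,000) is divided at the grandchildren's generation equally among Wendel, Kalinda, Zelie, Wren, Ottilie, Ansel, Liesel, Thandi, Aoife, and Imani: ₹459,000 each.

Imani receives ₹459,000.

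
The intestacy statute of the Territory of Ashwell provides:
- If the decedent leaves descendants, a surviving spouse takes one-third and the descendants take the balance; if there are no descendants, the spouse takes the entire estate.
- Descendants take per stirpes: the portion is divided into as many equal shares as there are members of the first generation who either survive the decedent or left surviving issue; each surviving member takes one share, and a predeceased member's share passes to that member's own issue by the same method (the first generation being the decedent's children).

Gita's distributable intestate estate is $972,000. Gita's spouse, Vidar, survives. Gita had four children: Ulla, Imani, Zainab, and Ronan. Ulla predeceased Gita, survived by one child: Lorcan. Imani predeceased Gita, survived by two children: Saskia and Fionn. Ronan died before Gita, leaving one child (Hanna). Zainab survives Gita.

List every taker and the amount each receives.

Vidar: $324,000; Lorcan: $162,000; Saskia: $81,000; Fionn: $81,000; Zainab: $162,000; Hanna: $162,000

Vidar takes one-third of $972,000 = $324,000. The remaining $648,000 passes to the descendants.
The descendants' portion ($648,000) is divided into 4 shares of $162,000: Zainab takes $162,000; Ulla's $162,000 share passes to Ulla's issue; Imani's $162,000 share passes to Imani's issue; Ronan's $162,000 share passes to Ronan's issue.
Ulla's share ($162,000) passes entirely to Lorcan.
Imani's share ($162,000) is divided into 2 shares of $81,000: Saskia and Fionn each take $81,000.
Ronan's share ($162,000) passes entirely to Hanna.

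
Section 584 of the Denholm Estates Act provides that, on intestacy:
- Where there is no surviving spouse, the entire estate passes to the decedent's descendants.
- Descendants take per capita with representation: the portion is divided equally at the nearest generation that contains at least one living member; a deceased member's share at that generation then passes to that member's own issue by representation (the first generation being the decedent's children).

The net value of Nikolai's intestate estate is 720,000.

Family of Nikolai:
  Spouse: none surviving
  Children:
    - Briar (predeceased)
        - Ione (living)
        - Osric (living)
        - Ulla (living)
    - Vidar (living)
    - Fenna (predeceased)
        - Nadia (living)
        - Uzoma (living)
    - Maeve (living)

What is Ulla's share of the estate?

Ulla receives 60,000.

The entire 720,000 passes to the descendants.
That amount (720,000) is divided into 4 shares of 180,000: Vidar and Maeve each take 180,000; Briar's 180,000 share passes to Briar's issue; Fenna's 180,000 share passes to Fenna's issue.
Briar's share (180,000) is divided into 3 shares of 60,000: Ione, Osric, and Ulla each take 60,000.
Fenna's share (180,000) is divided into 2 shares of 90,000: Nadia and Uzoma each take 90,000.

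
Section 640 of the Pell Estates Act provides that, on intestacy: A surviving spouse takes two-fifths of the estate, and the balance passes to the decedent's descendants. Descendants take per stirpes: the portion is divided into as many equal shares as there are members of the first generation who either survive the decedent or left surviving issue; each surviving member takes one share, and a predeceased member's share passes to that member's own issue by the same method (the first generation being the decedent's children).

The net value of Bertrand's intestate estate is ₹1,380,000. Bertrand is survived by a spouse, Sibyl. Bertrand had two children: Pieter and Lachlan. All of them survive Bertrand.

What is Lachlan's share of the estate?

Sibyl takes two-fifths of ₹1,380,000 = ₹552,000. The remaining ₹828,000 passes to the descendants.
The descendants' portion (₹828,000) is divided into 2 shares of ₹414,000: Pieter and Lachlan each take ₹414,000.

Lachlan receives ₹414,000.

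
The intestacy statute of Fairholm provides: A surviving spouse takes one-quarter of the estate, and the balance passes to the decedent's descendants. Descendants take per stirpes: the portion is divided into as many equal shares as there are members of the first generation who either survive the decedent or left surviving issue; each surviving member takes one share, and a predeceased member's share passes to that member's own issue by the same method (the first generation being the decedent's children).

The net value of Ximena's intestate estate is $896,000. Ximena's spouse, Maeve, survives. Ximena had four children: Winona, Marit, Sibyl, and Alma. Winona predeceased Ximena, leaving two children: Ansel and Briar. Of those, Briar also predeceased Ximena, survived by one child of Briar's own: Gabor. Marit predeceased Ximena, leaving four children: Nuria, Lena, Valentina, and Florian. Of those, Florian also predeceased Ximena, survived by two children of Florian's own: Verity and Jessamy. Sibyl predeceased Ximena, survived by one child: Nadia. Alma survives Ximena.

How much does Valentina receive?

Valentina receives $42,000.

Maeve takes one-quarter of $896,000 = $224,000. The remaining $672,000 passes to the descendants.
The descendants' portion ($672,000) is divided into 4 shares of $168,000: Alma takes $168,000; Winona's $168,000 share passes to Winona's issue; Marit's $168,000 share passes to Marit's issue; Sibyl's $168,000 share passes to Sibyl's issue.
Winona's share ($168,000) is divided into 2 shares of $84,000: Ansel takes $84,000; Briar's $84,000 share passes to Briar's issue.
Briar's share ($84,000) passes entirely to Gabor.
Marit's share ($168,000) is divided into 4 shares of $42,000: Nuria, Lena, and Valentina each take $42,000; Florian's $42,000 share passes to Florian's issue.
Florian's share ($42,000) is divided into 2 shares of $21,000: Verity and Jessamy each take $21,000.
Sibyl's share ($168,000) passes entirely to Nadia.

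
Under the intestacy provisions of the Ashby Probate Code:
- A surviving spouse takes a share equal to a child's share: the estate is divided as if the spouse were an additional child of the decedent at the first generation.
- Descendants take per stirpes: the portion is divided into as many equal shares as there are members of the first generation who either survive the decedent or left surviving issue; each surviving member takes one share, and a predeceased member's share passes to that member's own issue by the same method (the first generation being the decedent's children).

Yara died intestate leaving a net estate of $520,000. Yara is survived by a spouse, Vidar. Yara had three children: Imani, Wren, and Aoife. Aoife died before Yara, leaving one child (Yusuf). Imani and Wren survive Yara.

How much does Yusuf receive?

Yusuf receives $130,000.

The spouse counts as an additional share at the children's level, so there are 4 primary shares of $130,000. Vidar takes one such share ($130,000).
The children's combined portion ($390,000) is divided into 3 shares of $130,000: Imani and Wren each take $130,000; Aoife's $130,000 share passes to Aoife's issue.
Aoife's share ($130,000) passes entirely to Yusuf.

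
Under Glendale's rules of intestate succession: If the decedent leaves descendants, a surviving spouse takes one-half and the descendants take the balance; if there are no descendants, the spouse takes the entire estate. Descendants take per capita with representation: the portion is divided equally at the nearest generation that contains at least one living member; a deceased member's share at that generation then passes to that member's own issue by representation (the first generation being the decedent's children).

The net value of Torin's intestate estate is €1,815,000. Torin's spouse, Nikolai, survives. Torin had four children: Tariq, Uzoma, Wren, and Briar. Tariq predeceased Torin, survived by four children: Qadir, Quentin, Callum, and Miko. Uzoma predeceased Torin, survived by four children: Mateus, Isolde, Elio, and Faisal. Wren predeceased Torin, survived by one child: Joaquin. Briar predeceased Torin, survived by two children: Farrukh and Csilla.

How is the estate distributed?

Nikolai takes one-half of €1,815,000 = €907,500. The remaining €907,500 passes to the descendants.
No child survives, so the initial division is made at the grandchildren's generation.
The descendants' portion (€907,500) is divided into 11 shares of €82,500: Qadir, Quentin, Callum, Miko, Mateus, Isolde, Elio, Faisal, Joaquin, Farrukh, and Csilla each take €82,500.

Nikolai: €907,500; Qadir: €82,500; Quentin: €82,500; Callum: €82,500; Miko: €82,500; Mateus: €82,500; Isolde: €82,500; Elio: €82,500; Faisal: €82,500; Joaquin: €82,500; Farrukh: €82,500; Csilla: €82,500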